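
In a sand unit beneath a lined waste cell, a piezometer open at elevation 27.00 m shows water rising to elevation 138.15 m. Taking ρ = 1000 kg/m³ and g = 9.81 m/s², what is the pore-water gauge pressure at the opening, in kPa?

Pressure head ψ = h − z = 138.15 − 27.00 = 111.15 m.
P = ρgψ = 1000 × 9.81 × 111.15 = 1090382 Pa ≈ 1090 kPa.

P ≈ 1090 kPa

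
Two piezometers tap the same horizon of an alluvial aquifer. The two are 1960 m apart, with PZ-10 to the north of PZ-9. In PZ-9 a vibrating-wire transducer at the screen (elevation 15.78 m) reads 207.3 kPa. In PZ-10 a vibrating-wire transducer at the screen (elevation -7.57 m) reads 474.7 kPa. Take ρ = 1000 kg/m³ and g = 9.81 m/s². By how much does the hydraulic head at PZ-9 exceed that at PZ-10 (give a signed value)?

Δh ≈ -3.91 m

Pressure head at PZ-9: ψ = P/(ρg) = 207.3×1000 / (1000 × 9.81) = 21.13 m.
Total head at PZ-9: h = z + ψ = 15.78 + 21.13 = 36.91 m.
Pressure head at PZ-10: ψ = P/(ρg) = 474.7×1000 / (1000 × 9.81) = 48.39 m.
Total head at PZ-10: h = z + ψ = -7.57 + 48.39 = 40.82 m.
Head difference: h(PZ-9) − h(PZ-10) = 36.91 − 40.82 = -3.91 m.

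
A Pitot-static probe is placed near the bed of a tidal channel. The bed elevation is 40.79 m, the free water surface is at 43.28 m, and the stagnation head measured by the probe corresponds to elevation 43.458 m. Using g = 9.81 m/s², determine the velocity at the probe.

v ≈ 1.87 m/s

Near the bed, under hydrostatic conditions, the piezometric head (z + ψ) equals the free-surface elevation, 43.28 m.
Velocity head = total − piezometric = 43.458 − 43.28 = 0.178 m.
v = √(2g·h_v) = √(2 × 9.81 × 0.178) = 1.87 m/s.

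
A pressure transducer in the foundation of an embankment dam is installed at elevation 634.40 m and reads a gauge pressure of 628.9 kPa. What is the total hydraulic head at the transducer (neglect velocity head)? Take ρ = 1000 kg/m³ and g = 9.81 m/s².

h ≈ 698.51 m

ψ = P/(ρg) = 628.9×1000 / (1000 × 9.81) = 64.11 m.
h = z + ψ = 634.40 + 64.11 = 698.51 m.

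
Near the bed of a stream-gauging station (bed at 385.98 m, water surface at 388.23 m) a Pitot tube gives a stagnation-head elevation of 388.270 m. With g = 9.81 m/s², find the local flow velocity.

v ≈ 0.886 m/s

Near the bed, under hydrostatic conditions, the piezometric head (z + ψ) equals the free-surface elevation, 388.23 m.
Velocity head = total − piezometric = 388.270 − 388.23 = 0.040 m.
v = √(2g·h_v) = √(2 × 9.81 × 0.040) = 0.886 m/s.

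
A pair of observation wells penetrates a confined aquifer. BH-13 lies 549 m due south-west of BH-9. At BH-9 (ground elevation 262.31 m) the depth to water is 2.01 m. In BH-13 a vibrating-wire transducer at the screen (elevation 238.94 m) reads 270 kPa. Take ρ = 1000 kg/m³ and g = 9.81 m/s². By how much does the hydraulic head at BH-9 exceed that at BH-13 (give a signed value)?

Total head at BH-9: h = 262.31 − 2.01 = 260.30 m.
Pressure head at BH-13: ψ = P/(ρg) = 270×1000 / (1000 × 9.81) = 27.52 m.
Total head at BH-13: h = z + ψ = 238.94 + 27.52 = 266.46 m.
Head difference: h(BH-9) − h(BH-13) = 260.30 − 266.46 = -6.16 m.

Δh ≈ -6.16 m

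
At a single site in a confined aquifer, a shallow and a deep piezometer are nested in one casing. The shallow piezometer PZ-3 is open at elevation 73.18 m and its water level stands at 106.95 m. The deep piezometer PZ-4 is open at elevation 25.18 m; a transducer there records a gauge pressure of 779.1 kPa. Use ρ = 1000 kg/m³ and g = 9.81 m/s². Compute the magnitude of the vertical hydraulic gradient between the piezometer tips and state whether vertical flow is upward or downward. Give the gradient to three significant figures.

Total head at PZ-3: h = 106.95 m (water level in the standpipe).
Pressure head at PZ-4: ψ = P/(ρg) = 779.1×1000 / (1000 × 9.81) = 79.42 m.
Total head at PZ-4: h = z + ψ = 25.18 + 79.42 = 104.60 m.
Δh = h(PZ-3) − h(PZ-4) = 106.95 − 104.60 = 2.35 m.
Vertical separation Δz = 73.18 − 25.18 = 48.00 m.
|i_v| = |Δh| / Δz = 2.35 / 48.00 = 0.0490.
Head is higher in the shallow piezometer, so vertical flow is downward (recharge condition).

|i_v| ≈ 0.0490; vertical flow is downward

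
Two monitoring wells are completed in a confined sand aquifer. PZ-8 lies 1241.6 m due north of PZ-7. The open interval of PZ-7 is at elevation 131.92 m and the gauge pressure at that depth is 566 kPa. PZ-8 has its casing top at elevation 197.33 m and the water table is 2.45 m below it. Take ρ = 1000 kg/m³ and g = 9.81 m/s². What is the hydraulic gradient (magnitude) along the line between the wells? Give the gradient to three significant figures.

Pressure head at PZ-7: ψ = P/(ρg) = 566×1000 / (1000 × 9.81) = 57.70 m.
Total head at PZ-7: h = z + ψ = 131.92 + 57.70 = 189.62 m.
Total head at PZ-8: h = 197.33 − 2.45 = 194.88 m.
Head difference: h(PZ-7) − h(PZ-8) = 189.62 − 194.88 = -5.26 m.
Hydraulic gradient: i = |Δh| / L = 5.26 / 1241.6 = 0.00424.

i ≈ 0.00424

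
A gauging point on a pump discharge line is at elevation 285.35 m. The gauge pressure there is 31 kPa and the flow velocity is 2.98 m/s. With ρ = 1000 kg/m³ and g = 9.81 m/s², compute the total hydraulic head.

h ≈ 288.96 m

Pressure head ψ = P/(ρg) = 31×1000 / (1000 × 9.81) = 3.16 m.
Velocity head = v²/(2g) = 2.98² / (2 × 9.81) = 0.453 m.
h = z + ψ + v²/(2g) = 285.35 + 3.16 + 0.453 = 288.96 m.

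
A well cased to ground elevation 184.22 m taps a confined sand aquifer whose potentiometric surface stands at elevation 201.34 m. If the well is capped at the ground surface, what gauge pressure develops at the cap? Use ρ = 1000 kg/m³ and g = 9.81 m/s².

P ≈ 168 kPa

Head above the cap: Δh = 201.34 − 184.22 = 17.12 m.
P = ρgΔh = 1000 × 9.81 × 17.12 = 167947 Pa ≈ 168 kPa.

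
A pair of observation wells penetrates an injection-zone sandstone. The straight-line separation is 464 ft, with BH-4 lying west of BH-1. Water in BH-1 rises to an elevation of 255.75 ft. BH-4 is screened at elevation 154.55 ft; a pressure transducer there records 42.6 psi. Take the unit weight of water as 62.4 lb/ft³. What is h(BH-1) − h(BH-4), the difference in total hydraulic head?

Total head at BH-1: h = 255.75 ft (water level in the piezometer is the total head).
Pressure head at BH-4: ψ = 144·P/γ = 144 × 42.6 / 62.4 = 98.31 ft.
Total head at BH-4: h = z + ψ = 154.55 + 98.31 = 252.86 ft.
Head difference: h(BH-1) − h(BH-4) = 255.75 − 252.86 = 2.89 ft.

Δh ≈ 2.89 ft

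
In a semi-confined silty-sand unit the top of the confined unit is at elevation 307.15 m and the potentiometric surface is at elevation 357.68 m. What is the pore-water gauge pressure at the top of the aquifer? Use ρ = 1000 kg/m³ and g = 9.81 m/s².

P ≈ 496 kPa

Pressure head at the aquifer top: ψ = h − z = 357.68 − 307.15 = 50.53 m.
P = ρgψ = 1000 × 9.81 × 50.53 = 495699 Pa ≈ 496 kPa.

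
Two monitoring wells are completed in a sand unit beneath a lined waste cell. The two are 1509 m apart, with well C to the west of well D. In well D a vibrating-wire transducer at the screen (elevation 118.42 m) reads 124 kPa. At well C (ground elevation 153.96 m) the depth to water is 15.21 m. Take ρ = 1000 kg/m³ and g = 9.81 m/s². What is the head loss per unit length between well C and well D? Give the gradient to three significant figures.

i ≈ 0.00510 m/m

Pressure head at well D: ψ = P/(ρg) = 124×1000 / (1000 × 9.81) = 12.64 m.
Total head at well D: h = z + ψ = 118.42 + 12.64 = 131.06 m.
Total head at well C: h = 153.96 − 15.21 = 138.75 m.
Head difference: h(well D) − h(well C) = 131.06 − 138.75 = -7.69 m.
Hydraulic gradient: i = |Δh| / L = 7.69 / 1509 = 0.00510.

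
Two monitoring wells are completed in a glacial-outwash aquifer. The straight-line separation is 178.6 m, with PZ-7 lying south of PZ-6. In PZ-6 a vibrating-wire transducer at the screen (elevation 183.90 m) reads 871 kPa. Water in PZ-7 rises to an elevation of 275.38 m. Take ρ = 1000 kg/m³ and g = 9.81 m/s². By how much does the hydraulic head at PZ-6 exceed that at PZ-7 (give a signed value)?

Pressure head at PZ-6: ψ = P/(ρg) = 871×1000 / (1000 × 9.81) = 88.79 m.
Total head at PZ-6: h = z + ψ = 183.90 + 88.79 = 272.69 m.
Total head at PZ-7: h = 275.38 m (water level in the piezometer is the total head).
Head difference: h(PZ-6) − h(PZ-7) = 272.69 − 275.38 = -2.69 m.

Δh ≈ -2.69 m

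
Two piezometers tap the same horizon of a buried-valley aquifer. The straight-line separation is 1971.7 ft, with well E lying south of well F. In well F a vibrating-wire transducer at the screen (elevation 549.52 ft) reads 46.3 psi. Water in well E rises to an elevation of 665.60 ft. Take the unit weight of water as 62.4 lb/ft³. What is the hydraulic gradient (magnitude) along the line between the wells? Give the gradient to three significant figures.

i ≈ 0.00468

Pressure head at well F: ψ = 144·P/γ = 144 × 46.3 / 62.4 = 106.85 ft.
Total head at well F: h = z + ψ = 549.52 + 106.85 = 656.37 ft.
Total head at well E: h = 665.60 ft (water level in the piezometer is the total head).
Head difference: h(well F) − h(well E) = 656.37 − 665.60 = -9.23 ft.
Hydraulic gradient: i = |Δh| / L = 9.23 / 1971.7 = 0.00468.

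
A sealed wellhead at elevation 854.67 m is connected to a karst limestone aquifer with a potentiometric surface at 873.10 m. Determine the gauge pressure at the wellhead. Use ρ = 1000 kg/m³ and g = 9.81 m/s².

Head above the cap: Δh = 873.10 − 854.67 = 18.43 m.
P = ρgΔh = 1000 × 9.81 × 18.43 = 180798 Pa ≈ 181 kPa.

P ≈ 181 kPa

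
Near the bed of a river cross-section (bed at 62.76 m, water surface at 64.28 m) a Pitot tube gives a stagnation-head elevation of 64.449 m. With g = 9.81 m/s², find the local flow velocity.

v ≈ 1.82 m/s

Near the bed, under hydrostatic conditions, the piezometric head (z + ψ) equals the free-surface elevation, 64.28 m.
Velocity head = total − piezometric = 64.449 − 64.28 = 0.169 m.
v = √(2g·h_v) = √(2 × 9.81 × 0.169) = 1.82 m/s.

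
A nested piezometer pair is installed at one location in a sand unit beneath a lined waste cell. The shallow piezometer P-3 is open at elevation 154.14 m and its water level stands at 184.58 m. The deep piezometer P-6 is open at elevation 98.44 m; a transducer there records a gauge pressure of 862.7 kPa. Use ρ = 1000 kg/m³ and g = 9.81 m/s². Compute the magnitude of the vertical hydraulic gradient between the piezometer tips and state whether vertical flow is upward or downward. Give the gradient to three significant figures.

Total head at P-3: h = 184.58 m (water level in the standpipe).
Pressure head at P-6: ψ = P/(ρg) = 862.7×1000 / (1000 × 9.81) = 87.94 m.
Total head at P-6: h = z + ψ = 98.44 + 87.94 = 186.38 m.
Δh = h(P-3) − h(P-6) = 184.58 − 186.38 = -1.80 m.
Vertical separation Δz = 154.14 − 98.44 = 55.70 m.
|i_v| = |Δh| / Δz = 1.80 / 55.70 = 0.0323.
Head is higher in the deep piezometer, so vertical flow is upward (discharge condition).

|i_v| ≈ 0.0323; vertical flow is upward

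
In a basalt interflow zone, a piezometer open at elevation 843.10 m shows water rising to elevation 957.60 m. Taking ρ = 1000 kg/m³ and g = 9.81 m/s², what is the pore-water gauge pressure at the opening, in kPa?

P ≈ 1120 kPa

Pressure head ψ = h − z = 957.60 − 843.10 = 114.50 m.
P = ρgψ = 1000 × 9.81 × 114.50 = 1123245 Pa ≈ 1120 kPa.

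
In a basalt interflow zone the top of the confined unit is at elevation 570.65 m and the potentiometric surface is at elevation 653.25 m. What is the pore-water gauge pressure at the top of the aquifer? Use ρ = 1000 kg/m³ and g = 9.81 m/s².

P ≈ 810 kPa

Pressure head at the aquifer top: ψ = h − z = 653.25 − 570.65 = 82.60 m.
P = ρgψ = 1000 × 9.81 × 82.60 = 810306 Pa ≈ 810 kPa.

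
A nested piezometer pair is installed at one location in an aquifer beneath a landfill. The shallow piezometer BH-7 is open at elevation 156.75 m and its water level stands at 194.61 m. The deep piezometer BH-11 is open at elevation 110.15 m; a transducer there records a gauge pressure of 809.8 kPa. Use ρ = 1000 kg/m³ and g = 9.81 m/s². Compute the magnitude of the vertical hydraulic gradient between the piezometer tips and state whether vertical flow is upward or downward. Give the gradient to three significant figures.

|i_v| ≈ 0.0410; vertical flow is downward

Total head at BH-7: h = 194.61 m (water level in the standpipe).
Pressure head at BH-11: ψ = P/(ρg) = 809.8×1000 / (1000 × 9.81) = 82.55 m.
Total head at BH-11: h = z + ψ = 110.15 + 82.55 = 192.70 m.
Δh = h(BH-7) − h(BH-11) = 194.61 − 192.70 = 1.91 m.
Vertical separation Δz = 156.75 − 110.15 = 46.60 m.
|i_v| = |Δh| / Δz = 1.91 / 46.60 = 0.0410.
Head is higher in the shallow piezometer, so vertical flow is downward (recharge condition).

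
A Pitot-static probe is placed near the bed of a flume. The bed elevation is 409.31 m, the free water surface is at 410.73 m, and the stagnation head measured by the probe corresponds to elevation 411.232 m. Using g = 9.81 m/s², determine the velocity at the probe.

Near the bed, under hydrostatic conditions, the piezometric head (z + ψ) equals the free-surface elevation, 410.73 m.
Velocity head = total − piezometric = 411.232 − 410.73 = 0.502 m.
v = √(2g·h_v) = √(2 × 9.81 × 0.502) = 3.14 m/s.

v ≈ 3.14 m/s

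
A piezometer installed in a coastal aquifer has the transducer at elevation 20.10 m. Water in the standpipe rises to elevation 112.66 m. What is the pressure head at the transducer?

ψ ≈ 92.56 m

Total head h = 112.66 m (the water-surface elevation in the piezometer).
Pressure head ψ = h − z = 112.66 − 20.10 = 92.56 m.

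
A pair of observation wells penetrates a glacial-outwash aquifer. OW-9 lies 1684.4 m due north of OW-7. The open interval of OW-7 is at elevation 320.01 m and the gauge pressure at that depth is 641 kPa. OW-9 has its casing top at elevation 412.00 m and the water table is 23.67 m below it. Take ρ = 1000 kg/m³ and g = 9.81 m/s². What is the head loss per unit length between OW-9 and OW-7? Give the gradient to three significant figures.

i ≈ 0.00177 m/m

Pressure head at OW-7: ψ = P/(ρg) = 641×1000 / (1000 × 9.81) = 65.34 m.
Total head at OW-7: h = z + ψ = 320.01 + 65.34 = 385.35 m.
Total head at OW-9: h = 412.00 − 23.67 = 388.33 m.
Head difference: h(OW-7) − h(OW-9) = 385.35 − 388.33 = -2.98 m.
Hydraulic gradient: i = |Δh| / L = 2.98 / 1684.4 = 0.00177.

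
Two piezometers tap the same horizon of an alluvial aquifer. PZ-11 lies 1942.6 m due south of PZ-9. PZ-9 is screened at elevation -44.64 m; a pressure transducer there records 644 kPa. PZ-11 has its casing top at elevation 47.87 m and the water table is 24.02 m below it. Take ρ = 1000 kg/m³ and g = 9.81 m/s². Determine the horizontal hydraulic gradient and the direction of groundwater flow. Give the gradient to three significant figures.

Pressure head at PZ-9: ψ = P/(ρg) = 644×1000 / (1000 × 9.81) = 65.65 m.
Total head at PZ-9: h = z + ψ = -44.64 + 65.65 = 21.01 m.
Total head at PZ-11: h = 47.87 − 24.02 = 23.85 m.
Head difference: h(PZ-9) − h(PZ-11) = 21.01 − 23.85 = -2.84 m.
Hydraulic gradient: i = |Δh| / L = 2.84 / 1942.6 = 0.00146.
Flow is from higher to lower head: from PZ-11 toward PZ-9, i.e. toward the north.

i ≈ 0.00146; groundwater flows toward the north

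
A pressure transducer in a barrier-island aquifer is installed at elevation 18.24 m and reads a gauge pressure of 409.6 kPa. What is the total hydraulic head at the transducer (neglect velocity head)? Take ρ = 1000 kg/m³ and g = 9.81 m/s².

h ≈ 59.99 m

ψ = P/(ρg) = 409.6×1000 / (1000 × 9.81) = 41.75 m.
h = z + ψ = 18.24 + 41.75 = 59.99 m.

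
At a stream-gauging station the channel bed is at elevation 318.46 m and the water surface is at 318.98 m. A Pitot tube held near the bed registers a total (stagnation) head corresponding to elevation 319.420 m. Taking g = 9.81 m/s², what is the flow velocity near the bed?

v ≈ 2.94 m/s

Near the bed, under hydrostatic conditions, the piezometric head (z + ψ) equals the free-surface elevation, 318.98 m.
Velocity head = total − piezometric = 319.420 − 318.98 = 0.440 m.
v = √(2g·h_v) = √(2 × 9.81 × 0.440) = 2.94 m/s.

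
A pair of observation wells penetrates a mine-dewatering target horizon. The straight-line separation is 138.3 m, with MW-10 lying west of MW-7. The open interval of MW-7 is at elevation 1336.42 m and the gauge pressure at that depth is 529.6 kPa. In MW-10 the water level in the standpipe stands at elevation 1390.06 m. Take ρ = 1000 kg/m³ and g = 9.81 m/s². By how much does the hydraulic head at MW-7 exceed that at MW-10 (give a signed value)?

Pressure head at MW-7: ψ = P/(ρg) = 529.6×1000 / (1000 × 9.81) = 53.99 m.
Total head at MW-7: h = z + ψ = 1336.42 + 53.99 = 1390.41 m.
Total head at MW-10: h = 1390.06 m (water level in the piezometer is the total head).
Head difference: h(MW-7) − h(MW-10) = 1390.41 − 1390.06 = 0.35 m.

Δh ≈ 0.35 m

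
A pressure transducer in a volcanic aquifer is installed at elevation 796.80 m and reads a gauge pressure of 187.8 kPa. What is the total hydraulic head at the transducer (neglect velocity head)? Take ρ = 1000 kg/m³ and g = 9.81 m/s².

h ≈ 815.94 m

ψ = P/(ρg) = 187.8×1000 / (1000 × 9.81) = 19.14 m.
h = z + ψ = 796.80 + 19.14 = 815.94 m.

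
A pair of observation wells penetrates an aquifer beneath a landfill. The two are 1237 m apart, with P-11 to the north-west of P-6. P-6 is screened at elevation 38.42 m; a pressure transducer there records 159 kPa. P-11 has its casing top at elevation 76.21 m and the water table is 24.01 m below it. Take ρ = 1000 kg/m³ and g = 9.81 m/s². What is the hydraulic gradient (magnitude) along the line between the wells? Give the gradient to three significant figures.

Pressure head at P-6: ψ = P/(ρg) = 159×1000 / (1000 × 9.81) = 16.21 m.
Total head at P-6: h = z + ψ = 38.42 + 16.21 = 54.63 m.
Total head at P-11: h = 76.21 − 24.01 = 52.20 m.
Head difference: h(P-6) − h(P-11) = 54.63 − 52.20 = 2.43 m.
Hydraulic gradient: i = |Δh| / L = 2.43 / 1237 = 0.00196.

i ≈ 0.00196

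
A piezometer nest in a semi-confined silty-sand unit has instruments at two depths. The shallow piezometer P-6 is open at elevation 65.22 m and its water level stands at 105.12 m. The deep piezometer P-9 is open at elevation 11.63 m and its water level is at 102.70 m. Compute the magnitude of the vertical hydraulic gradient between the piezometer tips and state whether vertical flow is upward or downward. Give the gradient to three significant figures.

Total head at P-6: h = 105.12 m (water level in the standpipe).
Total head at P-9: h = 102.70 m.
Δh = h(P-6) − h(P-9) = 105.12 − 102.70 = 2.42 m.
Vertical separation Δz = 65.22 − 11.63 = 53.59 m.
|i_v| = |Δh| / Δz = 2.42 / 53.59 = 0.0452.
Head is higher in the shallow piezometer, so vertical flow is downward (recharge condition).

|i_v| ≈ 0.0452; vertical flow is downward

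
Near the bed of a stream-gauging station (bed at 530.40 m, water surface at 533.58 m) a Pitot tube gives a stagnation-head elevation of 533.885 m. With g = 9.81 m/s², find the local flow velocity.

Near the bed, under hydrostatic conditions, the piezometric head (z + ψ) equals the free-surface elevation, 533.58 m.
Velocity head = total − piezometric = 533.885 − 533.58 = 0.305 m.
v = √(2g·h_v) = √(2 × 9.81 × 0.305) = 2.45 m/s.

v ≈ 2.45 m/s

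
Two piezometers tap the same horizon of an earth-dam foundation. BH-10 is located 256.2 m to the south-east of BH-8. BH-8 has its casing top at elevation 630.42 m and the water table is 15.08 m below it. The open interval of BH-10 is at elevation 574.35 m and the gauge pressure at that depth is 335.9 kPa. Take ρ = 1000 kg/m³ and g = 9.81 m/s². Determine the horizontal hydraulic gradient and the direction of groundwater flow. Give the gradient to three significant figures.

i ≈ 0.0263; groundwater flows toward the south-east

Total head at BH-8: h = 630.42 − 15.08 = 615.34 m.
Pressure head at BH-10: ψ = P/(ρg) = 335.9×1000 / (1000 × 9.81) = 34.24 m.
Total head at BH-10: h = z + ψ = 574.35 + 34.24 = 608.59 m.
Head difference: h(BH-8) − h(BH-10) = 615.34 − 608.59 = 6.75 m.
Hydraulic gradient: i = |Δh| / L = 6.75 / 256.2 = 0.0263.
Flow is from higher to lower head: from BH-8 toward BH-10, i.e. toward the south-east.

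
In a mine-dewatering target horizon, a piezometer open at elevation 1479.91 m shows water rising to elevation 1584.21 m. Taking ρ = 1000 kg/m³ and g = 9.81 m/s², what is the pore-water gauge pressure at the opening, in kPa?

Pressure head ψ = h − z = 1584.21 − 1479.91 = 104.30 m.
P = ρgψ = 1000 × 9.81 × 104.30 = 1023183 Pa ≈ 1020 kPa.

P ≈ 1020 kPa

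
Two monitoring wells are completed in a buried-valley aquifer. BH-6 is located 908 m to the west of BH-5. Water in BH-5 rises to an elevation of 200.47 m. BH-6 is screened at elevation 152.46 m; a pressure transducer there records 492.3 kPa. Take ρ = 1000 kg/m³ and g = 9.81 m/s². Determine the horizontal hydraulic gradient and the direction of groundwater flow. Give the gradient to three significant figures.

Total head at BH-5: h = 200.47 m (water level in the piezometer is the total head).
Pressure head at BH-6: ψ = P/(ρg) = 492.3×1000 / (1000 × 9.81) = 50.18 m.
Total head at BH-6: h = z + ψ = 152.46 + 50.18 = 202.64 m.
Head difference: h(BH-5) − h(BH-6) = 200.47 − 202.64 = -2.17 m.
Hydraulic gradient: i = |Δh| / L = 2.17 / 908 = 0.00239.
Flow is from higher to lower head: from BH-6 toward BH-5, i.e. toward the east.

i ≈ 0.00239; groundwater flows toward the east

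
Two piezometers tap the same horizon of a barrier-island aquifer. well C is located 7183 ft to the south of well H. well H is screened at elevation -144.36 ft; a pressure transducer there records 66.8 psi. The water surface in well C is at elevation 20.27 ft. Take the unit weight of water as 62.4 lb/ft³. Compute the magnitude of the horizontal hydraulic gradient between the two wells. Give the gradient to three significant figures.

Pressure head at well H: ψ = 144·P/γ = 144 × 66.8 / 62.4 = 154.15 ft.
Total head at well H: h = z + ψ = -144.36 + 154.15 = 9.79 ft.
Total head at well C: h = 20.27 ft (water level in the piezometer is the total head).
Head difference: h(well H) − h(well C) = 9.79 − 20.27 = -10.48 ft.
Hydraulic gradient: i = |Δh| / L = 10.48 / 7183 = 0.00146.

i ≈ 0.00146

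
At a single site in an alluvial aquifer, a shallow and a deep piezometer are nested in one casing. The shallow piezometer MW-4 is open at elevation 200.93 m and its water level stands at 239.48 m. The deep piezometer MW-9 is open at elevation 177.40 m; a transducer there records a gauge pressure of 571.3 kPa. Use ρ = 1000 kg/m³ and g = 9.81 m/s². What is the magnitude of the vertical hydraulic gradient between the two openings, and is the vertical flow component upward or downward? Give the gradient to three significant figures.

Total head at MW-4: h = 239.48 m (water level in the standpipe).
Pressure head at MW-9: ψ = P/(ρg) = 571.3×1000 / (1000 × 9.81) = 58.24 m.
Total head at MW-9: h = z + ψ = 177.40 + 58.24 = 235.64 m.
Δh = h(MW-4) − h(MW-9) = 239.48 − 235.64 = 3.84 m.
Vertical separation Δz = 200.93 − 177.40 = 23.53 m.
|i_v| = |Δh| / Δz = 3.84 / 23.53 = 0.163.
Head is higher in the shallow piezometer, so vertical flow is downward (recharge condition).

|i_v| ≈ 0.163; vertical flow is downward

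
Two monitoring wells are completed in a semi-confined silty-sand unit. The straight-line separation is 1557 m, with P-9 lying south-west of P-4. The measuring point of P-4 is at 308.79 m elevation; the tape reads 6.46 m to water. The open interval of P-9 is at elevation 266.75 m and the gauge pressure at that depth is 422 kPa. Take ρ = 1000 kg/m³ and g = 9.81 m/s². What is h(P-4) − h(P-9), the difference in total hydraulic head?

Total head at P-4: h = 308.79 − 6.46 = 302.33 m.
Pressure head at P-9: ψ = P/(ρg) = 422×1000 / (1000 × 9.81) = 43.02 m.
Total head at P-9: h = z + ψ = 266.75 + 43.02 = 309.77 m.
Head difference: h(P-4) − h(P-9) = 302.33 − 309.77 = -7.44 m.

Δh ≈ -7.44 m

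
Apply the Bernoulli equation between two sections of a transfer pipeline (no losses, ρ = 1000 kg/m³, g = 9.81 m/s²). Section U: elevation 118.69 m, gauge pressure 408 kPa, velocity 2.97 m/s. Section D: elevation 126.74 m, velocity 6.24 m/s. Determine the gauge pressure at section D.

Pressure head at U: ψ₁ = P₁/(ρg) = 408×1000 / (1000 × 9.81) = 41.59 m.
Velocity heads: v₁²/2g = 2.97²/19.62 = 0.450 m; v₂²/2g = 6.24²/19.62 = 1.985 m.
Total head H = z₁ + ψ₁ + v₁²/2g = 118.69 + 41.59 + 0.450 = 160.73 m.
ψ₂ = H − z₂ − v₂²/2g = 160.73 − 126.74 − 1.985 = 32.00 m.
P₂ = ρgψ₂ = 1000 × 9.81 × 32.00 ≈ 314 kPa.

P₂ ≈ 314 kPa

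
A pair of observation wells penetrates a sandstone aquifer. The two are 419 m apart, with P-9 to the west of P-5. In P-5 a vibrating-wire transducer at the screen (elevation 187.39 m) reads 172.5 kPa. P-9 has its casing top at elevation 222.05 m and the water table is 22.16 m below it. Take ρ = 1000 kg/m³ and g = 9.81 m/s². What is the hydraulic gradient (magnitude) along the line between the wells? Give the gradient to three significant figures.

i ≈ 0.0121

Pressure head at P-5: ψ = P/(ρg) = 172.5×1000 / (1000 × 9.81) = 17.58 m.
Total head at P-5: h = z + ψ = 187.39 + 17.58 = 204.97 m.
Total head at P-9: h = 222.05 − 22.16 = 199.89 m.
Head difference: h(P-5) − h(P-9) = 204.97 − 199.89 = 5.08 m.
Hydraulic gradient: i = |Δh| / L = 5.08 / 419 = 0.0121.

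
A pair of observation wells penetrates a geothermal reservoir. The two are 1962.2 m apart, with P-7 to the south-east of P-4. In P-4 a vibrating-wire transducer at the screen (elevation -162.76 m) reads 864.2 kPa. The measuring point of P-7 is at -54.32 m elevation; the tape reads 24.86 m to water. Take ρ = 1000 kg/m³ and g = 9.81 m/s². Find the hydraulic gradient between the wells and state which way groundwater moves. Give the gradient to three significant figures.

Pressure head at P-4: ψ = P/(ρg) = 864.2×1000 / (1000 × 9.81) = 88.09 m.
Total head at P-4: h = z + ψ = -162.76 + 88.09 = -74.67 m.
Total head at P-7: h = -54.32 − 24.86 = -79.18 m.
Head difference: h(P-4) − h(P-7) = -74.67 − (-79.18) = 4.51 m.
Hydraulic gradient: i = |Δh| / L = 4.51 / 1962.2 = 0.00230.
Flow is from higher to lower head: from P-4 toward P-7, i.e. toward the south-east.

i ≈ 0.00230; groundwater flows toward the south-east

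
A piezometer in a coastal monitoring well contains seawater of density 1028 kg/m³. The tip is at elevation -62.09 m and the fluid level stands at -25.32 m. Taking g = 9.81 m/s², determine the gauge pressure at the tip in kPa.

Pressure head ψ = h − z = -25.32 − (-62.09) = 36.77 m.
P = ρgψ = 1028 × 9.81 × 36.77 = 370814 Pa ≈ 371 kPa.

P ≈ 371 kPa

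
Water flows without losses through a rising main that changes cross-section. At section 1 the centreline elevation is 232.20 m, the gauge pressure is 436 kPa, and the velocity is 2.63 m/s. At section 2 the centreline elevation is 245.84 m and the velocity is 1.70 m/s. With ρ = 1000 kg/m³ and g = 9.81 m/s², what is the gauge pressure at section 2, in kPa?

P₂ ≈ 304 kPa

Pressure head at 1: ψ₁ = P₁/(ρg) = 436×1000 / (1000 × 9.81) = 44.44 m.
Velocity heads: v₁²/2g = 2.63²/19.62 = 0.353 m; v₂²/2g = 1.70²/19.62 = 0.147 m.
Total head H = z₁ + ψ₁ + v₁²/2g = 232.20 + 44.44 + 0.353 = 276.99 m.
ψ₂ = H − z₂ − v₂²/2g = 276.99 − 245.84 − 0.147 = 31.00 m.
P₂ = ρgψ₂ = 1000 × 9.81 × 31.00 ≈ 304 kPa.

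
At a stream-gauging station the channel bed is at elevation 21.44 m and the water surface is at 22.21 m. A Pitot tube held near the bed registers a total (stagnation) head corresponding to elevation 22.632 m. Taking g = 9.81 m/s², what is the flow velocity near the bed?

v ≈ 2.88 m/s

Near the bed, under hydrostatic conditions, the piezometric head (z + ψ) equals the free-surface elevation, 22.21 m.
Velocity head = total − piezometric = 22.632 − 22.21 = 0.422 m.
v = √(2g·h_v) = √(2 × 9.81 × 0.422) = 2.88 m/s.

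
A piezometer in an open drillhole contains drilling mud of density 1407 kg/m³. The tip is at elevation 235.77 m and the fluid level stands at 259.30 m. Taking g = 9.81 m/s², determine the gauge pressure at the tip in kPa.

Pressure head ψ = h − z = 259.30 − 235.77 = 23.53 m.
P = ρgψ = 1407 × 9.81 × 23.53 = 324777 Pa ≈ 325 kPa.

P ≈ 325 kPa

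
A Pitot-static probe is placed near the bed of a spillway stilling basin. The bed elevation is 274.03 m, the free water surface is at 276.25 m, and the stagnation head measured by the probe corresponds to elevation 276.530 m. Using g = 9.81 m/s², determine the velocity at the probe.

v ≈ 2.34 m/s

Near the bed, under hydrostatic conditions, the piezometric head (z + ψ) equals the free-surface elevation, 276.25 m.
Velocity head = total − piezometric = 276.530 − 276.25 = 0.280 m.
v = √(2g·h_v) = √(2 × 9.81 × 0.280) = 2.34 m/s.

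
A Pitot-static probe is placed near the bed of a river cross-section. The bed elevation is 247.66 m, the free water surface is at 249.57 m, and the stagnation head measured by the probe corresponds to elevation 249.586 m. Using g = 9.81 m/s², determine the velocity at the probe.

Near the bed, under hydrostatic conditions, the piezometric head (z + ψ) equals the free-surface elevation, 249.57 m.
Velocity head = total − piezometric = 249.586 − 249.57 = 0.016 m.
v = √(2g·h_v) = √(2 × 9.81 × 0.016) = 0.560 m/s.

v ≈ 0.560 m/s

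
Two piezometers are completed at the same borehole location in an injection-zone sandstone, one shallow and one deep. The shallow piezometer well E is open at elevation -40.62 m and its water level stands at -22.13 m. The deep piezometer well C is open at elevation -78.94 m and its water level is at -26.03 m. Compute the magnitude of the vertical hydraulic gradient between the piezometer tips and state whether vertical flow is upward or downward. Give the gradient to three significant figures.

|i_v| ≈ 0.102; vertical flow is downward

Total head at well E: h = -22.13 m (water level in the standpipe).
Total head at well C: h = -26.03 m.
Δh = h(well E) − h(well C) = -22.13 − (-26.03) = 3.90 m.
Vertical separation Δz = -40.62 − (-78.94) = 38.32 m.
|i_v| = |Δh| / Δz = 3.90 / 38.32 = 0.102.
Head is higher in the shallow piezometer, so vertical flow is downward (recharge condition).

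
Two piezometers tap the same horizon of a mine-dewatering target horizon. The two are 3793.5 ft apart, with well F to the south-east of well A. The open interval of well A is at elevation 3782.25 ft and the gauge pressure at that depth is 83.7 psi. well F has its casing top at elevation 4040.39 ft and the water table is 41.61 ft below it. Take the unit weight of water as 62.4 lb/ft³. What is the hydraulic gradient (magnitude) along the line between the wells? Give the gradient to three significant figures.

Pressure head at well A: ψ = 144·P/γ = 144 × 83.7 / 62.4 = 193.15 ft.
Total head at well A: h = z + ψ = 3782.25 + 193.15 = 3975.40 ft.
Total head at well F: h = 4040.39 − 41.61 = 3998.78 ft.
Head difference: h(well A) − h(well F) = 3975.40 − 3998.78 = -23.38 ft.
Hydraulic gradient: i = |Δh| / L = 23.38 / 3793.5 = 0.00616.

i ≈ 0.00616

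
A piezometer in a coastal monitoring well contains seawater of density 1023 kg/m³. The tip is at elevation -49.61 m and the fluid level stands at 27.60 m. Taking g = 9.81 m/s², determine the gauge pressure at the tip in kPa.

Pressure head ψ = h − z = 27.60 − (-49.61) = 77.21 m.
P = ρgψ = 1023 × 9.81 × 77.21 = 774851 Pa ≈ 775 kPa.

P ≈ 775 kPa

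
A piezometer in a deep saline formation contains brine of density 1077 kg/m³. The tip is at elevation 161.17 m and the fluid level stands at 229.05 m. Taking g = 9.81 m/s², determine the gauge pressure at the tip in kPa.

P ≈ 717 kPa

Pressure head ψ = h − z = 229.05 − 161.17 = 67.88 m.
P = ρgψ = 1077 × 9.81 × 67.88 = 717177 Pa ≈ 717 kPa.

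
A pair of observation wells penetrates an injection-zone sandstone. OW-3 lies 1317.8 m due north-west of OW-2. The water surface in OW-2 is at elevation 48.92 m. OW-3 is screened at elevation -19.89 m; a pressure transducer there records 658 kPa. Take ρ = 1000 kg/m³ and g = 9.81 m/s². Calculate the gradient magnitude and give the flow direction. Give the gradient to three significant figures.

i ≈ 0.00132; groundwater flows toward the north-west

Total head at OW-2: h = 48.92 m (water level in the piezometer is the total head).
Pressure head at OW-3: ψ = P/(ρg) = 658×1000 / (1000 × 9.81) = 67.07 m.
Total head at OW-3: h = z + ψ = -19.89 + 67.07 = 47.18 m.
Head difference: h(OW-2) − h(OW-3) = 48.92 − 47.18 = 1.74 m.
Hydraulic gradient: i = |Δh| / L = 1.74 / 1317.8 = 0.00132.
Flow is from higher to lower head: from OW-2 toward OW-3, i.e. toward the north-west.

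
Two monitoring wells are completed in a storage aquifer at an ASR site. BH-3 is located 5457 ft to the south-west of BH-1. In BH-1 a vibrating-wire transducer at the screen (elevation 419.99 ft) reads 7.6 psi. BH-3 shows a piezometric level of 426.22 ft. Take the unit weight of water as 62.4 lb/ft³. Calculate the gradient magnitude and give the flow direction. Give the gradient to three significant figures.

i ≈ 0.00207; groundwater flows toward the south-west

Pressure head at BH-1: ψ = 144·P/γ = 144 × 7.6 / 62.4 = 17.54 ft.
Total head at BH-1: h = z + ψ = 419.99 + 17.54 = 437.53 ft.
Total head at BH-3: h = 426.22 ft (water level in the piezometer is the total head).
Head difference: h(BH-1) − h(BH-3) = 437.53 − 426.22 = 11.31 ft.
Hydraulic gradient: i = |Δh| / L = 11.31 / 5457 = 0.00207.
Flow is from higher to lower head: from BH-1 toward BH-3, i.e. toward the south-west.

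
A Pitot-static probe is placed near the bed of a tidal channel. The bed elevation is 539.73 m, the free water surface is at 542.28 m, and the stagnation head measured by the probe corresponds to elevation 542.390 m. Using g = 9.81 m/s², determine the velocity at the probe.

v ≈ 1.47 m/s

Near the bed, under hydrostatic conditions, the piezometric head (z + ψ) equals the free-surface elevation, 542.28 m.
Velocity head = total − piezometric = 542.390 − 542.28 = 0.110 m.
v = √(2g·h_v) = √(2 × 9.81 × 0.110) = 1.47 m/s.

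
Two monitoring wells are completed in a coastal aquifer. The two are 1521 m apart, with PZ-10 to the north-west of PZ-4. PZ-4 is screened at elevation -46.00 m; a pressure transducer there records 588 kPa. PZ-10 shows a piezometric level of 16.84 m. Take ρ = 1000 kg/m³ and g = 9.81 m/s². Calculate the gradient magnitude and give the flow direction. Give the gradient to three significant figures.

Pressure head at PZ-4: ψ = P/(ρg) = 588×1000 / (1000 × 9.81) = 59.94 m.
Total head at PZ-4: h = z + ψ = -46.00 + 59.94 = 13.94 m.
Total head at PZ-10: h = 16.84 m (water level in the piezometer is the total head).
Head difference: h(PZ-4) − h(PZ-10) = 13.94 − 16.84 = -2.90 m.
Hydraulic gradient: i = |Δh| / L = 2.90 / 1521 = 0.00191.
Flow is from higher to lower head: from PZ-10 toward PZ-4, i.e. toward the south-east.

i ≈ 0.00191; groundwater flows toward the south-east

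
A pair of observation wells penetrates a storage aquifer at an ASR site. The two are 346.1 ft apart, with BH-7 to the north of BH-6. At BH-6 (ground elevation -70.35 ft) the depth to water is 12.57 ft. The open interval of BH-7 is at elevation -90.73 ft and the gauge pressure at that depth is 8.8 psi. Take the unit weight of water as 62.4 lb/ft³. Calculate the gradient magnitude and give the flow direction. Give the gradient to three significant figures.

i ≈ 0.0361; groundwater flows toward the south

Total head at BH-6: h = -70.35 − 12.57 = -82.92 ft.
Pressure head at BH-7: ψ = 144·P/γ = 144 × 8.8 / 62.4 = 20.31 ft.
Total head at BH-7: h = z + ψ = -90.73 + 20.31 = -70.42 ft.
Head difference: h(BH-6) − h(BH-7) = -82.92 − (-70.42) = -12.50 ft.
Hydraulic gradient: i = |Δh| / L = 12.50 / 346.1 = 0.0361.
Flow is from higher to lower head: from BH-7 toward BH-6, i.e. toward the south.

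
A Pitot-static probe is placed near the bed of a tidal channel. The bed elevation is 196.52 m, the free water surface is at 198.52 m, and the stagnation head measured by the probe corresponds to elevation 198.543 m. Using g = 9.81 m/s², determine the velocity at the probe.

Near the bed, under hydrostatic conditions, the piezometric head (z + ψ) equals the free-surface elevation, 198.52 m.
Velocity head = total − piezometric = 198.543 − 198.52 = 0.023 m.
v = √(2g·h_v) = √(2 × 9.81 × 0.023) = 0.672 m/s.

v ≈ 0.672 m/s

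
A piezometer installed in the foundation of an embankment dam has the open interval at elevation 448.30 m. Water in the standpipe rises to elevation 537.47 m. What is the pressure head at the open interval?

Total head h = 537.47 m (the water-surface elevation in the piezometer).
Pressure head ψ = h − z = 537.47 − 448.30 = 89.17 m.

ψ ≈ 89.17 m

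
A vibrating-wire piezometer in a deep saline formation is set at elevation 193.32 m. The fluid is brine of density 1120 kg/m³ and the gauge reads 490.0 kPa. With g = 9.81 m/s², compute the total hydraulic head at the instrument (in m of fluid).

h ≈ 237.92 m

ψ = P/(ρg) = 490.0×1000 / (1120 × 9.81) = 44.60 m.
h = z + ψ = 193.32 + 44.60 = 237.92 m.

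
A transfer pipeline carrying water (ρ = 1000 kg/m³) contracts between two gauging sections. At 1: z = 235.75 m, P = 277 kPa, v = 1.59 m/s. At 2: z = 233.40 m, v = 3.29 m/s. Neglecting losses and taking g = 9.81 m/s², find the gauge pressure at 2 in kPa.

Pressure head at 1: ψ₁ = P₁/(ρg) = 277×1000 / (1000 × 9.81) = 28.24 m.
Velocity heads: v₁²/2g = 1.59²/19.62 = 0.129 m; v₂²/2g = 3.29²/19.62 = 0.552 m.
Total head H = z₁ + ψ₁ + v₁²/2g = 235.75 + 28.24 + 0.129 = 264.12 m.
ψ₂ = H − z₂ − v₂²/2g = 264.12 − 233.40 − 0.552 = 30.17 m.
P₂ = ρgψ₂ = 1000 × 9.81 × 30.17 ≈ 296 kPa.

P₂ ≈ 296 kPa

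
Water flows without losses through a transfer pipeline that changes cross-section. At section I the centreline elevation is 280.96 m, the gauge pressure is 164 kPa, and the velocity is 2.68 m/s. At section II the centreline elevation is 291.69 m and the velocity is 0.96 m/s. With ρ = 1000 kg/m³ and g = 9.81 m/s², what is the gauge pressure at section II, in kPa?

Pressure head at I: ψ₁ = P₁/(ρg) = 164×1000 / (1000 × 9.81) = 16.72 m.
Velocity heads: v₁²/2g = 2.68²/19.62 = 0.366 m; v₂²/2g = 0.96²/19.62 = 0.047 m.
Total head H = z₁ + ψ₁ + v₁²/2g = 280.96 + 16.72 + 0.366 = 298.05 m.
ψ₂ = H − z₂ − v₂²/2g = 298.05 − 291.69 − 0.047 = 6.31 m.
P₂ = ρgψ₂ = 1000 × 9.81 × 6.31 ≈ 61.9 kPa.

P₂ ≈ 61.9 kPa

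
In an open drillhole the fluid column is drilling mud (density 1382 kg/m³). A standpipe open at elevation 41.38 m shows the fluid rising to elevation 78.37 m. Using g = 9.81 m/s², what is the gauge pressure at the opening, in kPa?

P ≈ 501 kPa

Pressure head ψ = h − z = 78.37 − 41.38 = 36.99 m.
P = ρgψ = 1382 × 9.81 × 36.99 = 501489 Pa ≈ 501 kPa.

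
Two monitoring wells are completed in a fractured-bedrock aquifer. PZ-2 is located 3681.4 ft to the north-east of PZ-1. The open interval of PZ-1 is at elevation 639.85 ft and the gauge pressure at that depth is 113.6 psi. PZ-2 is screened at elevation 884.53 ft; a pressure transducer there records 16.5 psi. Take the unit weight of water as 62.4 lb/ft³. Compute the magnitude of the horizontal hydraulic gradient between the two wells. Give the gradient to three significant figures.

Pressure head at PZ-1: ψ = 144·P/γ = 144 × 113.6 / 62.4 = 262.15 ft.
Total head at PZ-1: h = z + ψ = 639.85 + 262.15 = 902.00 ft.
Pressure head at PZ-2: ψ = 144·P/γ = 144 × 16.5 / 62.4 = 38.08 ft.
Total head at PZ-2: h = z + ψ = 884.53 + 38.08 = 922.61 ft.
Head difference: h(PZ-1) − h(PZ-2) = 902.00 − 922.61 = -20.61 ft.
Hydraulic gradient: i = |Δh| / L = 20.61 / 3681.4 = 0.00560.

i ≈ 0.00560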